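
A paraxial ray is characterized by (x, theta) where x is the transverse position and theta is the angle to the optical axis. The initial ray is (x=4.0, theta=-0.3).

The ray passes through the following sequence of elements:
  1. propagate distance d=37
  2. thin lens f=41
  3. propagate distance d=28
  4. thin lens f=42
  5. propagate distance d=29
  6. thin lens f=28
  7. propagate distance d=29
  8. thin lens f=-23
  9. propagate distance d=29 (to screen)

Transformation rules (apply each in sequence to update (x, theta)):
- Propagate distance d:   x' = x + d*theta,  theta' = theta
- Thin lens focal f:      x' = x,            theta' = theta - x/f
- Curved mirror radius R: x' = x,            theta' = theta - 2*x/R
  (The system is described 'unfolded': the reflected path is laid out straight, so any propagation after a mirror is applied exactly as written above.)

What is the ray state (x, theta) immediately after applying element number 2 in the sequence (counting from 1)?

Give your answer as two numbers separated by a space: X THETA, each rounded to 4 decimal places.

Answer: -7.1000 -0.1268

Derivation:
Initial: x=4.0000 theta=-0.3000
After 1 (propagate distance d=37): x=-7.1000 theta=-0.3000
After 2 (thin lens f=41): x=-7.1000 theta=-26/205 (≈-0.1268)
Rounded to 4 decimal places: x = -7.1000, theta = -0.1268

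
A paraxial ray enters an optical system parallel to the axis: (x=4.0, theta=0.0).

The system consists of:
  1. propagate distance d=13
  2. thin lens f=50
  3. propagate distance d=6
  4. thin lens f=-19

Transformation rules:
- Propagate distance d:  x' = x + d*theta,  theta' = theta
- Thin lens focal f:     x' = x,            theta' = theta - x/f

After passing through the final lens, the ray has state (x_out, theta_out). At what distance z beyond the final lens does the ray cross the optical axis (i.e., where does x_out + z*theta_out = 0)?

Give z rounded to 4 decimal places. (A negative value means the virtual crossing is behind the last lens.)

Answer: -33.4400

Derivation:
Initial: x=4.0000 theta=0.0000
After 1 (propagate distance d=13): x=4.0000 theta=0.0000
After 2 (thin lens f=50): x=4.0000 theta=-0.0800
After 3 (propagate distance d=6): x=3.5200 theta=-0.0800
After 4 (thin lens f=-19): x=3.5200 theta=2/19 (≈0.1053)
z_focus = -x_out/theta_out = -(3.5200)/(2/19) = -33.4400
Rounded to 4 decimal places: z = -33.4400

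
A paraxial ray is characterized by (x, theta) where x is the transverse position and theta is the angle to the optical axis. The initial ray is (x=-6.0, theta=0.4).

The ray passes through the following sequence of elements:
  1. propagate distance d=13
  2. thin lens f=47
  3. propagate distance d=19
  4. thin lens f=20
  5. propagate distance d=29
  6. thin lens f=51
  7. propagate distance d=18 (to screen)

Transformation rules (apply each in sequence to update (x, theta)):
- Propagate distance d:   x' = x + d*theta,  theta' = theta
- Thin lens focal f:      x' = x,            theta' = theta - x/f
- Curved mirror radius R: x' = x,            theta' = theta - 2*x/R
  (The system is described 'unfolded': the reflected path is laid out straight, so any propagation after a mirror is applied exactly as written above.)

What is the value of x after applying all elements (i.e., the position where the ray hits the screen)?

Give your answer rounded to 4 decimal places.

Answer: 6.8464

Derivation:
Initial: x=-6.0000 theta=0.4000
After 1 (propagate distance d=13): x=-0.8000 theta=0.4000
After 2 (thin lens f=47): x=-0.8000 theta=98/235 (≈0.4170)
After 3 (propagate distance d=19): x=1674/235 (≈7.1234) theta=98/235 (≈0.4170)
After 4 (thin lens f=20): x=1674/235 (≈7.1234) theta=143/2350 (≈0.0609)
After 5 (propagate distance d=29): x=20887/2350 (≈8.8881) theta=143/2350 (≈0.0609)
After 6 (thin lens f=51): x=20887/2350 (≈8.8881) theta=-6797/59925 (≈-0.1134)
After 7 (propagate distance d=18 (to screen)): x=54703/7990 (≈6.8464) theta=-6797/59925 (≈-0.1134)
Rounded to 4 decimal places: x = 6.8464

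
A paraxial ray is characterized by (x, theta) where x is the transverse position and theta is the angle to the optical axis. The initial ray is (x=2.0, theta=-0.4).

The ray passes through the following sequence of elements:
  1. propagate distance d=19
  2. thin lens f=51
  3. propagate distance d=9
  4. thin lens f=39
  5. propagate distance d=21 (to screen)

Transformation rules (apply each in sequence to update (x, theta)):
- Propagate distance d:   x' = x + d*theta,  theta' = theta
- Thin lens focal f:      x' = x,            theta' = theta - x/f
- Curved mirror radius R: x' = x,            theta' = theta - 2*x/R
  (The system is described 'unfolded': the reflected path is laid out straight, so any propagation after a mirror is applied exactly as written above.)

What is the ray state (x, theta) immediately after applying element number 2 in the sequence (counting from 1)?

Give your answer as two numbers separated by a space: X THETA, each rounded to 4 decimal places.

Answer: -5.6000 -0.2902

Derivation:
Initial: x=2.0000 theta=-0.4000
After 1 (propagate distance d=19): x=-5.6000 theta=-0.4000
After 2 (thin lens f=51): x=-5.6000 theta=-74/255 (≈-0.2902)
Rounded to 4 decimal places: x = -5.6000, theta = -0.2902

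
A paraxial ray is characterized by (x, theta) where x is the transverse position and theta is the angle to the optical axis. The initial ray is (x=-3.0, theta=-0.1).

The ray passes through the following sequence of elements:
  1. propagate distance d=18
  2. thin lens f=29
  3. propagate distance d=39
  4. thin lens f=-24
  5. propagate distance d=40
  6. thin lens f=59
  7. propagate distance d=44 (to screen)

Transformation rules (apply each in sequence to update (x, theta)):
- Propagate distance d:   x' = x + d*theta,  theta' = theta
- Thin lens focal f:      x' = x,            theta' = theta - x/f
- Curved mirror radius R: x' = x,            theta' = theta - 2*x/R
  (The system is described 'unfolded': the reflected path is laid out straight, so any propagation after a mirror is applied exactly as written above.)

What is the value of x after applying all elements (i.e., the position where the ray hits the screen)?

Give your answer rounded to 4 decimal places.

Initial: x=-3.0000 theta=-0.1000
After 1 (propagate distance d=18): x=-4.8000 theta=-0.1000
After 2 (thin lens f=29): x=-4.8000 theta=19/290 (≈0.0655)
After 3 (propagate distance d=39): x=-651/290 (≈-2.2448) theta=19/290 (≈0.0655)
After 4 (thin lens f=-24): x=-651/290 (≈-2.2448) theta=-13/464 (≈-0.0280)
After 5 (propagate distance d=40): x=-488/145 (≈-3.3655) theta=-13/464 (≈-0.0280)
After 6 (thin lens f=59): x=-488/145 (≈-3.3655) theta=137/4720 (≈0.0290)
After 7 (propagate distance d=44 (to screen)): x=-14293/6844 (≈-2.0884) theta=137/4720 (≈0.0290)
Rounded to 4 decimal places: x = -2.0884

Answer: -2.0884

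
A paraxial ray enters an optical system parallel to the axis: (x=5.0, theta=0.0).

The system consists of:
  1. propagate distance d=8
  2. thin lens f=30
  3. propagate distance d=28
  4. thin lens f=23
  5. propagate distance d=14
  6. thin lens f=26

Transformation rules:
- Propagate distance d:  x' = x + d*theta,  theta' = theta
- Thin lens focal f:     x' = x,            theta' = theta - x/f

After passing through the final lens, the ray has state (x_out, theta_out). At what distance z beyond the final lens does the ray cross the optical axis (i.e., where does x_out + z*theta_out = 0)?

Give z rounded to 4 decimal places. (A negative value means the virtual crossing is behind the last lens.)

Answer: -22.8439

Derivation:
Initial: x=5.0000 theta=0.0000
After 1 (propagate distance d=8): x=5.0000 theta=0.0000
After 2 (thin lens f=30): x=5.0000 theta=-1/6 (≈-0.1667)
After 3 (propagate distance d=28): x=1/3 (≈0.3333) theta=-1/6 (≈-0.1667)
After 4 (thin lens f=23): x=1/3 (≈0.3333) theta=-25/138 (≈-0.1812)
After 5 (propagate distance d=14): x=-152/69 (≈-2.2029) theta=-25/138 (≈-0.1812)
After 6 (thin lens f=26): x=-152/69 (≈-2.2029) theta=-173/1794 (≈-0.0964)
z_focus = -x_out/theta_out = -(-152/69)/(-173/1794) = -3952/173 ≈ -22.8439
Rounded to 4 decimal places: z = -22.8439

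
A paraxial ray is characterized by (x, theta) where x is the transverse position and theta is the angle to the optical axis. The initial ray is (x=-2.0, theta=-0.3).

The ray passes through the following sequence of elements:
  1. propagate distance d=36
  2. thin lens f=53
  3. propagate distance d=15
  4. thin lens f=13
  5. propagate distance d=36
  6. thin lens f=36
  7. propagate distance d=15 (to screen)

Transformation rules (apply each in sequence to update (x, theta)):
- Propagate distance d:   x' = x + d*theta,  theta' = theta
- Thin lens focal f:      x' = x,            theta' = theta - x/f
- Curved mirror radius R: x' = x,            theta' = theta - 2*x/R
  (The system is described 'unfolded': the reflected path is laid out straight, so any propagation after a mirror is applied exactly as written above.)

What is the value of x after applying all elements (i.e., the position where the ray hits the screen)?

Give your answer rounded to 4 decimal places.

Initial: x=-2.0000 theta=-0.3000
After 1 (propagate distance d=36): x=-12.8000 theta=-0.3000
After 2 (thin lens f=53): x=-12.8000 theta=-31/530 (≈-0.0585)
After 3 (propagate distance d=15): x=-7249/530 (≈-13.6774) theta=-31/530 (≈-0.0585)
After 4 (thin lens f=13): x=-7249/530 (≈-13.6774) theta=3423/3445 (≈0.9936)
After 5 (propagate distance d=36): x=152219/6890 (≈22.0927) theta=3423/3445 (≈0.9936)
After 6 (thin lens f=36): x=152219/6890 (≈22.0927) theta=7249/19080 (≈0.3799)
After 7 (propagate distance d=15 (to screen)): x=2297813/82680 (≈27.7916) theta=7249/19080 (≈0.3799)
Rounded to 4 decimal places: x = 27.7916

Answer: 27.7916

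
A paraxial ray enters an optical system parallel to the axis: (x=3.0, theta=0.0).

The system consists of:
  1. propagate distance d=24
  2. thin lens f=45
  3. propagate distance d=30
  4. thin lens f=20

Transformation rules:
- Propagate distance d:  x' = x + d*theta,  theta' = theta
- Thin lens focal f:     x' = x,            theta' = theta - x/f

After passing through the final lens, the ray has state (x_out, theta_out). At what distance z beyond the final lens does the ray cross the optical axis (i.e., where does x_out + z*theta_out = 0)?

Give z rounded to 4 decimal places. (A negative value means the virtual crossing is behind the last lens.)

Answer: 8.5714

Derivation:
Initial: x=3.0000 theta=0.0000
After 1 (propagate distance d=24): x=3.0000 theta=0.0000
After 2 (thin lens f=45): x=3.0000 theta=-1/15 (≈-0.0667)
After 3 (propagate distance d=30): x=1.0000 theta=-1/15 (≈-0.0667)
After 4 (thin lens f=20): x=1.0000 theta=-7/60 (≈-0.1167)
z_focus = -x_out/theta_out = -(1.0000)/(-7/60) = 60/7 ≈ 8.5714
Rounded to 4 decimal places: z = 8.5714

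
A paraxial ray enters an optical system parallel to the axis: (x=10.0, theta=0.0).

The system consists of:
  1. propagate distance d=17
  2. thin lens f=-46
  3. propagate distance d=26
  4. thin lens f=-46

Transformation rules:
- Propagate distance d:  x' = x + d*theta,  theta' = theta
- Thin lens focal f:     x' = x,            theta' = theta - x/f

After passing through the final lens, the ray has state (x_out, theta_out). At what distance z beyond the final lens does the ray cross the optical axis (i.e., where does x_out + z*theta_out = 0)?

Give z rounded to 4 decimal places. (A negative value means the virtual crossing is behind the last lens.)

Answer: -28.0678

Derivation:
Initial: x=10.0000 theta=0.0000
After 1 (propagate distance d=17): x=10.0000 theta=0.0000
After 2 (thin lens f=-46): x=10.0000 theta=5/23 (≈0.2174)
After 3 (propagate distance d=26): x=360/23 (≈15.6522) theta=5/23 (≈0.2174)
After 4 (thin lens f=-46): x=360/23 (≈15.6522) theta=295/529 (≈0.5577)
z_focus = -x_out/theta_out = -(360/23)/(295/529) = -1656/59 ≈ -28.0678
Rounded to 4 decimal places: z = -28.0678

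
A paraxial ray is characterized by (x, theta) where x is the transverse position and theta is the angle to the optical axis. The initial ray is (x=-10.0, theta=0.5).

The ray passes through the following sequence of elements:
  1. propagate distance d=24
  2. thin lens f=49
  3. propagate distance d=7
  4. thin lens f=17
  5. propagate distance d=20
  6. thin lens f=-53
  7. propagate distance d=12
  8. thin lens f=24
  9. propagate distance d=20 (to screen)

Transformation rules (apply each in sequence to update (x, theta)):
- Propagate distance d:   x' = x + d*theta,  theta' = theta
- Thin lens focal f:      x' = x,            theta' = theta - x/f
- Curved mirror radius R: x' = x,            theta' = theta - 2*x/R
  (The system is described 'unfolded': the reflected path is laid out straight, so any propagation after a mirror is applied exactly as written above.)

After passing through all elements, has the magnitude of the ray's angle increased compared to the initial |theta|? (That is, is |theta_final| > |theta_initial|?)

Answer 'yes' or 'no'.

Answer: no

Derivation:
Initial: x=-10.0000 theta=0.5000
After 1 (propagate distance d=24): x=2.0000 theta=0.5000
After 2 (thin lens f=49): x=2.0000 theta=45/98 (≈0.4592)
After 3 (propagate distance d=7): x=73/14 (≈5.2143) theta=45/98 (≈0.4592)
After 4 (thin lens f=17): x=73/14 (≈5.2143) theta=127/833 (≈0.1525)
After 5 (propagate distance d=20): x=13767/1666 (≈8.2635) theta=127/833 (≈0.1525)
After 6 (thin lens f=-53): x=13767/1666 (≈8.2635) theta=27229/88298 (≈0.3084)
After 7 (propagate distance d=12): x=1056399/88298 (≈11.9640) theta=27229/88298 (≈0.3084)
After 8 (thin lens f=24): x=1056399/88298 (≈11.9640) theta=-134301/706384 (≈-0.1901)
After 9 (propagate distance d=20 (to screen)): x=205899/25228 (≈8.1615) theta=-134301/706384 (≈-0.1901)
|theta_initial|=0.5000 |theta_final|=134301/706384 (≈0.1901) -> not increased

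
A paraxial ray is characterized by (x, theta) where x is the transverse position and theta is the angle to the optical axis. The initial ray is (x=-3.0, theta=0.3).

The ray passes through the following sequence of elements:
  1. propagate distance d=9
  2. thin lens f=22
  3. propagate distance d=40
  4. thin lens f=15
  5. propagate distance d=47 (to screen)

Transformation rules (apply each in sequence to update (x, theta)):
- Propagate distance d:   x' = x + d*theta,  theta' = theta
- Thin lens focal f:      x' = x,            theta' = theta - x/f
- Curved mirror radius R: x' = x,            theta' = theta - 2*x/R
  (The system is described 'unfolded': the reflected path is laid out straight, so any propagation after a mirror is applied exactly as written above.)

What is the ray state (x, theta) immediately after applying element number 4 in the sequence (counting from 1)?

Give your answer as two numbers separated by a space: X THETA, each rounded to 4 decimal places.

Initial: x=-3.0000 theta=0.3000
After 1 (propagate distance d=9): x=-0.3000 theta=0.3000
After 2 (thin lens f=22): x=-0.3000 theta=69/220 (≈0.3136)
After 3 (propagate distance d=40): x=1347/110 (≈12.2455) theta=69/220 (≈0.3136)
After 4 (thin lens f=15): x=1347/110 (≈12.2455) theta=-553/1100 (≈-0.5027)
Rounded to 4 decimal places: x = 12.2455, theta = -0.5027

Answer: 12.2455 -0.5027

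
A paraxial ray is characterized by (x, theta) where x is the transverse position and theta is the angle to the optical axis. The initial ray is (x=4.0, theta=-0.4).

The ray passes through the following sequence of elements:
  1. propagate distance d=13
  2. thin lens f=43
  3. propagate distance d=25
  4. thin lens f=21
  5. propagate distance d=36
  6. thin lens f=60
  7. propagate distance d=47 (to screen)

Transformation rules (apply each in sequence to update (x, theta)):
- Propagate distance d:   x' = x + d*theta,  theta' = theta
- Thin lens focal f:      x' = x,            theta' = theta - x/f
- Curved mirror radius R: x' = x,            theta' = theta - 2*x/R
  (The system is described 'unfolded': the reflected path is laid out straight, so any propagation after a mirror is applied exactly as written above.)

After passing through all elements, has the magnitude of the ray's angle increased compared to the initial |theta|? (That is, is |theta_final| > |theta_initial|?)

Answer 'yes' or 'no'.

Answer: no

Derivation:
Initial: x=4.0000 theta=-0.4000
After 1 (propagate distance d=13): x=-1.2000 theta=-0.4000
After 2 (thin lens f=43): x=-1.2000 theta=-16/43 (≈-0.3721)
After 3 (propagate distance d=25): x=-2258/215 (≈-10.5023) theta=-16/43 (≈-0.3721)
After 4 (thin lens f=21): x=-2258/215 (≈-10.5023) theta=578/4515 (≈0.1280)
After 5 (propagate distance d=36): x=-1774/301 (≈-5.8937) theta=578/4515 (≈0.1280)
After 6 (thin lens f=60): x=-1774/301 (≈-5.8937) theta=681/3010 (≈0.2262)
After 7 (propagate distance d=47 (to screen)): x=14267/3010 (≈4.7399) theta=681/3010 (≈0.2262)
|theta_initial|=0.4000 |theta_final|=681/3010 (≈0.2262) -> not increased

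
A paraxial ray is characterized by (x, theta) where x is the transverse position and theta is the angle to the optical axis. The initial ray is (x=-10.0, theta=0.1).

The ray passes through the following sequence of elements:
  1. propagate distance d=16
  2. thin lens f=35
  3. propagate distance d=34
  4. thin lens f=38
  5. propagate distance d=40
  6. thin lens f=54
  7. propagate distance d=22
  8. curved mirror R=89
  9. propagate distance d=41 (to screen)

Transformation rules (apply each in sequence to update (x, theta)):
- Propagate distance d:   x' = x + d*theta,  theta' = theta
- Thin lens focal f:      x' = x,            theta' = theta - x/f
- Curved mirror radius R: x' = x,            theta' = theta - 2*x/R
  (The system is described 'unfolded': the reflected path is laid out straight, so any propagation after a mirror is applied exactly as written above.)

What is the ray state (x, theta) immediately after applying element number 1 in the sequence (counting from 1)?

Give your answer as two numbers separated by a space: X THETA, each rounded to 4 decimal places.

Answer: -8.4000 0.1000

Derivation:
Initial: x=-10.0000 theta=0.1000
After 1 (propagate distance d=16): x=-8.4000 theta=0.1000
Rounded to 4 decimal places: x = -8.4000, theta = 0.1000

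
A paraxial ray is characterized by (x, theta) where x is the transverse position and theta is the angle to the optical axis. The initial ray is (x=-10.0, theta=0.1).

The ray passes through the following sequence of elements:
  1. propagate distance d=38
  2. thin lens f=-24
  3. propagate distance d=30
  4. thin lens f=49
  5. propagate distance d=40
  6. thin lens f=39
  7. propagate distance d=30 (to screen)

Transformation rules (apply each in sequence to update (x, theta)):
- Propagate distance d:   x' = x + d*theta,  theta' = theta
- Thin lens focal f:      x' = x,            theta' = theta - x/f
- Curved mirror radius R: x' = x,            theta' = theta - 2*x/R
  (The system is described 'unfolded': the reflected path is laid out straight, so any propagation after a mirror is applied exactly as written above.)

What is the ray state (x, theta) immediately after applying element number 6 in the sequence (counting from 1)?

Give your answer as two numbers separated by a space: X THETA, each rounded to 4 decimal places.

Answer: -8.3446 0.2791

Derivation:
Initial: x=-10.0000 theta=0.1000
After 1 (propagate distance d=38): x=-6.2000 theta=0.1000
After 2 (thin lens f=-24): x=-6.2000 theta=-19/120 (≈-0.1583)
After 3 (propagate distance d=30): x=-10.9500 theta=-19/120 (≈-0.1583)
After 4 (thin lens f=49): x=-10.9500 theta=383/5880 (≈0.0651)
After 5 (propagate distance d=40): x=-24533/2940 (≈-8.3446) theta=383/5880 (≈0.0651)
After 6 (thin lens f=39): x=-24533/2940 (≈-8.3446) theta=64003/229320 (≈0.2791)
Rounded to 4 decimal places: x = -8.3446, theta = 0.2791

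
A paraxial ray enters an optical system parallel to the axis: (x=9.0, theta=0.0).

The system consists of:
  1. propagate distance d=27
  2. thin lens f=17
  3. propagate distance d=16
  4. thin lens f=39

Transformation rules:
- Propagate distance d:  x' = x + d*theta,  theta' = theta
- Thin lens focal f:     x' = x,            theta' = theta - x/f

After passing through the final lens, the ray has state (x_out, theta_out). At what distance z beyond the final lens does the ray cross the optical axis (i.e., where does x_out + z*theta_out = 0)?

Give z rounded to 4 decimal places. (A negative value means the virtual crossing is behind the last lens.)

Answer: 0.9750

Derivation:
Initial: x=9.0000 theta=0.0000
After 1 (propagate distance d=27): x=9.0000 theta=0.0000
After 2 (thin lens f=17): x=9.0000 theta=-9/17 (≈-0.5294)
After 3 (propagate distance d=16): x=9/17 (≈0.5294) theta=-9/17 (≈-0.5294)
After 4 (thin lens f=39): x=9/17 (≈0.5294) theta=-120/221 (≈-0.5430)
z_focus = -x_out/theta_out = -(9/17)/(-120/221) = 0.9750
Rounded to 4 decimal places: z = 0.9750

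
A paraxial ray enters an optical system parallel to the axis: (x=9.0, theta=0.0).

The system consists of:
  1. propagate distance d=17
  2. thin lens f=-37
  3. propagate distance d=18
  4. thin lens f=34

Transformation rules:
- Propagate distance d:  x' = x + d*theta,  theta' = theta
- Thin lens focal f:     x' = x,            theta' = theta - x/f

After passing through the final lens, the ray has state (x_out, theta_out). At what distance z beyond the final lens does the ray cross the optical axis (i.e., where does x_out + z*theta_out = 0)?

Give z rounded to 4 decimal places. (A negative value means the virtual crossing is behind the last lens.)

Initial: x=9.0000 theta=0.0000
After 1 (propagate distance d=17): x=9.0000 theta=0.0000
After 2 (thin lens f=-37): x=9.0000 theta=9/37 (≈0.2432)
After 3 (propagate distance d=18): x=495/37 (≈13.3784) theta=9/37 (≈0.2432)
After 4 (thin lens f=34): x=495/37 (≈13.3784) theta=-189/1258 (≈-0.1502)
z_focus = -x_out/theta_out = -(495/37)/(-189/1258) = 1870/21 ≈ 89.0476
Rounded to 4 decimal places: z = 89.0476

Answer: 89.0476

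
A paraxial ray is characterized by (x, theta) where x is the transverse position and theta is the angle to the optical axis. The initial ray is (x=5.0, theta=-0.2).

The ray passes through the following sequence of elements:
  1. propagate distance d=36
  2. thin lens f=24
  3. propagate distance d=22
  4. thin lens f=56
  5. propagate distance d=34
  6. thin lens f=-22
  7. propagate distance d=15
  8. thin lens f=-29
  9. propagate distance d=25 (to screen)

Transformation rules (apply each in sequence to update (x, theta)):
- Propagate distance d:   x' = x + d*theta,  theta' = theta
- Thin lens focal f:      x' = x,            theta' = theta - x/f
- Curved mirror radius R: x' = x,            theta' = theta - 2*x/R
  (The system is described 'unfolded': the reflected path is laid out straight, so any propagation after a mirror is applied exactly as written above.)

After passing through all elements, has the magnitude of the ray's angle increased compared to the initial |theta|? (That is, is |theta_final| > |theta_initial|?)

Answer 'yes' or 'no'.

Answer: yes

Derivation:
Initial: x=5.0000 theta=-0.2000
After 1 (propagate distance d=36): x=-2.2000 theta=-0.2000
After 2 (thin lens f=24): x=-2.2000 theta=-13/120 (≈-0.1083)
After 3 (propagate distance d=22): x=-55/12 (≈-4.5833) theta=-13/120 (≈-0.1083)
After 4 (thin lens f=56): x=-55/12 (≈-4.5833) theta=-89/3360 (≈-0.0265)
After 5 (propagate distance d=34): x=-3071/560 (≈-5.4839) theta=-89/3360 (≈-0.0265)
After 6 (thin lens f=-22): x=-3071/560 (≈-5.4839) theta=-91/330 (≈-0.2758)
After 7 (propagate distance d=15): x=-59261/6160 (≈-9.6203) theta=-91/330 (≈-0.2758)
After 8 (thin lens f=-29): x=-59261/6160 (≈-9.6203) theta=-29597/48720 (≈-0.6075)
After 9 (propagate distance d=25 (to screen)): x=-6647441/267960 (≈-24.8076) theta=-29597/48720 (≈-0.6075)
|theta_initial|=0.2000 |theta_final|=29597/48720 (≈0.6075) -> increased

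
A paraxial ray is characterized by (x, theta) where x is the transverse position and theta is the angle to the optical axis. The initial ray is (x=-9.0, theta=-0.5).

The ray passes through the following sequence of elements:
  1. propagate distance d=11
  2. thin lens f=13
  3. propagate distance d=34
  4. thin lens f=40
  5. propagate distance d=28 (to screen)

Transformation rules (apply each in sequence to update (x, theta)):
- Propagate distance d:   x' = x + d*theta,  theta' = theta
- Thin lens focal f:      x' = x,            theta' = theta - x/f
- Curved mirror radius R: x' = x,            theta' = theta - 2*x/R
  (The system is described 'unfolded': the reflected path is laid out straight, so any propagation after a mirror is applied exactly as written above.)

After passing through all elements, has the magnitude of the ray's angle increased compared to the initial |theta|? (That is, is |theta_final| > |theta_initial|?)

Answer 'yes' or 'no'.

Answer: no

Derivation:
Initial: x=-9.0000 theta=-0.5000
After 1 (propagate distance d=11): x=-14.5000 theta=-0.5000
After 2 (thin lens f=13): x=-14.5000 theta=8/13 (≈0.6154)
After 3 (propagate distance d=34): x=167/26 (≈6.4231) theta=8/13 (≈0.6154)
After 4 (thin lens f=40): x=167/26 (≈6.4231) theta=473/1040 (≈0.4548)
After 5 (propagate distance d=28 (to screen)): x=4981/260 (≈19.1577) theta=473/1040 (≈0.4548)
|theta_initial|=0.5000 |theta_final|=473/1040 (≈0.4548) -> not increased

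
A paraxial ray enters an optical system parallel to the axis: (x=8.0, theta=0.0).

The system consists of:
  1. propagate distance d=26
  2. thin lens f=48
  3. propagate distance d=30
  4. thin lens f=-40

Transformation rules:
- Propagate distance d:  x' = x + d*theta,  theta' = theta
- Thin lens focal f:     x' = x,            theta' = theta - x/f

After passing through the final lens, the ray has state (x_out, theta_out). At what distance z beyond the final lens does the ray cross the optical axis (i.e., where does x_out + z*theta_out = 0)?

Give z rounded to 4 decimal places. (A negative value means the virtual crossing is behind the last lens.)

Initial: x=8.0000 theta=0.0000
After 1 (propagate distance d=26): x=8.0000 theta=0.0000
After 2 (thin lens f=48): x=8.0000 theta=-1/6 (≈-0.1667)
After 3 (propagate distance d=30): x=3.0000 theta=-1/6 (≈-0.1667)
After 4 (thin lens f=-40): x=3.0000 theta=-11/120 (≈-0.0917)
z_focus = -x_out/theta_out = -(3.0000)/(-11/120) = 360/11 ≈ 32.7273
Rounded to 4 decimal places: z = 32.7273

Answer: 32.7273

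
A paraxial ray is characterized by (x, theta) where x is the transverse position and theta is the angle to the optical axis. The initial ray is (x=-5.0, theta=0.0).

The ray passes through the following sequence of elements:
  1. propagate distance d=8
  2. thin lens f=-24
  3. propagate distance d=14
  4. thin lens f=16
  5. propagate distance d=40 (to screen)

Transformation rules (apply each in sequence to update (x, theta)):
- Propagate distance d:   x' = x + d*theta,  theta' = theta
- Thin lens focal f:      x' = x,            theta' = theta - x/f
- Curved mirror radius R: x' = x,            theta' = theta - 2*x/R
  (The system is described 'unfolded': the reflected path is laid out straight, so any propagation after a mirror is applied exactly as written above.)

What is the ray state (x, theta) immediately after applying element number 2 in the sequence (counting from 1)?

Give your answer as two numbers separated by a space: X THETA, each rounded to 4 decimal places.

Answer: -5.0000 -0.2083

Derivation:
Initial: x=-5.0000 theta=0.0000
After 1 (propagate distance d=8): x=-5.0000 theta=0.0000
After 2 (thin lens f=-24): x=-5.0000 theta=-5/24 (≈-0.2083)
Rounded to 4 decimal places: x = -5.0000, theta = -0.2083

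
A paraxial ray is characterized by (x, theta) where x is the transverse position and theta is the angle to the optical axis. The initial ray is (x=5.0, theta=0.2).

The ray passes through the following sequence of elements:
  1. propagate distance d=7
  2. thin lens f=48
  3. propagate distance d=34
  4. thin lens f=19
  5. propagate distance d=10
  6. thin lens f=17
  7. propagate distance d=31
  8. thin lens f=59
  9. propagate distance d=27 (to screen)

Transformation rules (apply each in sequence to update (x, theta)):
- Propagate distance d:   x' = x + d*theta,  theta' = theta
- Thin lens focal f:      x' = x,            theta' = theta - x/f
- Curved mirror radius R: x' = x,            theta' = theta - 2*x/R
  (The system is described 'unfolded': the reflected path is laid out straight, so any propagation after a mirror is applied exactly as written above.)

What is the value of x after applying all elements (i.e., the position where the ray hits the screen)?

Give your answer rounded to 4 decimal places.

Initial: x=5.0000 theta=0.2000
After 1 (propagate distance d=7): x=6.4000 theta=0.2000
After 2 (thin lens f=48): x=6.4000 theta=1/15 (≈0.0667)
After 3 (propagate distance d=34): x=26/3 (≈8.6667) theta=1/15 (≈0.0667)
After 4 (thin lens f=19): x=26/3 (≈8.6667) theta=-37/95 (≈-0.3895)
After 5 (propagate distance d=10): x=272/57 (≈4.7719) theta=-37/95 (≈-0.3895)
After 6 (thin lens f=17): x=272/57 (≈4.7719) theta=-191/285 (≈-0.6702)
After 7 (propagate distance d=31): x=-4561/285 (≈-16.0035) theta=-191/285 (≈-0.6702)
After 8 (thin lens f=59): x=-4561/285 (≈-16.0035) theta=-2236/5605 (≈-0.3989)
After 9 (propagate distance d=27 (to screen)): x=-90043/3363 (≈-26.7746) theta=-2236/5605 (≈-0.3989)
Rounded to 4 decimal places: x = -26.7746

Answer: -26.7746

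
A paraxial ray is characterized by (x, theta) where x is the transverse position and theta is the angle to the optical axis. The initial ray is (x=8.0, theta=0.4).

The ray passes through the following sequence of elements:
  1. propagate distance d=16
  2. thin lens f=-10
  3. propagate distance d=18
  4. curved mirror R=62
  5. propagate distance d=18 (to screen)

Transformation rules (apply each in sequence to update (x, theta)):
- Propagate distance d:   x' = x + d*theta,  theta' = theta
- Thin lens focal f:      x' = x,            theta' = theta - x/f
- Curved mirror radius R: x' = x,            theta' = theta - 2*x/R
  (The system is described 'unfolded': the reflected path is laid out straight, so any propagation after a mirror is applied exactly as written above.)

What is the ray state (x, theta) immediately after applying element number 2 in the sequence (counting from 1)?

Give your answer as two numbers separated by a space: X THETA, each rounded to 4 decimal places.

Answer: 14.4000 1.8400

Derivation:
Initial: x=8.0000 theta=0.4000
After 1 (propagate distance d=16): x=14.4000 theta=0.4000
After 2 (thin lens f=-10): x=14.4000 theta=1.8400
Rounded to 4 decimal places: x = 14.4000, theta = 1.8400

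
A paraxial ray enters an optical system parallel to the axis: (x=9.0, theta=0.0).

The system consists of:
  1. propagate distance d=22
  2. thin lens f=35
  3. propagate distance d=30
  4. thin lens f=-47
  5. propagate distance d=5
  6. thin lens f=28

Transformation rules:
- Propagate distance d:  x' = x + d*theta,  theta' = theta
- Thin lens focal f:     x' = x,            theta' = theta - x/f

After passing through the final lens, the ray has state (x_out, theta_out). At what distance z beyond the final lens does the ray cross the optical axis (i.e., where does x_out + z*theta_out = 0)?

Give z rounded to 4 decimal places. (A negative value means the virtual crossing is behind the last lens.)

Answer: 0.5828

Derivation:
Initial: x=9.0000 theta=0.0000
After 1 (propagate distance d=22): x=9.0000 theta=0.0000
After 2 (thin lens f=35): x=9.0000 theta=-9/35 (≈-0.2571)
After 3 (propagate distance d=30): x=9/7 (≈1.2857) theta=-9/35 (≈-0.2571)
After 4 (thin lens f=-47): x=9/7 (≈1.2857) theta=-54/235 (≈-0.2298)
After 5 (propagate distance d=5): x=45/329 (≈0.1368) theta=-54/235 (≈-0.2298)
After 6 (thin lens f=28): x=45/329 (≈0.1368) theta=-10809/46060 (≈-0.2347)
z_focus = -x_out/theta_out = -(45/329)/(-10809/46060) = 700/1201 ≈ 0.5828
Rounded to 4 decimal places: z = 0.5828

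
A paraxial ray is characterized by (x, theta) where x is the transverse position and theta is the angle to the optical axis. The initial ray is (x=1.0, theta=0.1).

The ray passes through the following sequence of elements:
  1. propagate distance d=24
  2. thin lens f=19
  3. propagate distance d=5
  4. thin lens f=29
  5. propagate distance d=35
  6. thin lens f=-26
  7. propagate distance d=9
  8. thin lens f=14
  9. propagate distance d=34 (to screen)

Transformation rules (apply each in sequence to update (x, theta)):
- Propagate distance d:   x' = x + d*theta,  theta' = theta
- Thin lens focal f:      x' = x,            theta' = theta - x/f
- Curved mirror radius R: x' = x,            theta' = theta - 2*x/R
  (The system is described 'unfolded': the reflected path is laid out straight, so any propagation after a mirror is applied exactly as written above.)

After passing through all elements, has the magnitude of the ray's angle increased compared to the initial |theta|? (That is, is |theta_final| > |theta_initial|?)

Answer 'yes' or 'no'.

Answer: yes

Derivation:
Initial: x=1.0000 theta=0.1000
After 1 (propagate distance d=24): x=3.4000 theta=0.1000
After 2 (thin lens f=19): x=3.4000 theta=-3/38 (≈-0.0789)
After 3 (propagate distance d=5): x=571/190 (≈3.0053) theta=-3/38 (≈-0.0789)
After 4 (thin lens f=29): x=571/190 (≈3.0053) theta=-503/2755 (≈-0.1826)
After 5 (propagate distance d=35): x=-18651/5510 (≈-3.3849) theta=-503/2755 (≈-0.1826)
After 6 (thin lens f=-26): x=-18651/5510 (≈-3.3849) theta=-44807/143260 (≈-0.3128)
After 7 (propagate distance d=9): x=-888189/143260 (≈-6.1998) theta=-44807/143260 (≈-0.3128)
After 8 (thin lens f=14): x=-888189/143260 (≈-6.1998) theta=260891/2005640 (≈0.1301)
After 9 (propagate distance d=34 (to screen)): x=-445544/250705 (≈-1.7772) theta=260891/2005640 (≈0.1301)
|theta_initial|=0.1000 |theta_final|=260891/2005640 (≈0.1301) -> increased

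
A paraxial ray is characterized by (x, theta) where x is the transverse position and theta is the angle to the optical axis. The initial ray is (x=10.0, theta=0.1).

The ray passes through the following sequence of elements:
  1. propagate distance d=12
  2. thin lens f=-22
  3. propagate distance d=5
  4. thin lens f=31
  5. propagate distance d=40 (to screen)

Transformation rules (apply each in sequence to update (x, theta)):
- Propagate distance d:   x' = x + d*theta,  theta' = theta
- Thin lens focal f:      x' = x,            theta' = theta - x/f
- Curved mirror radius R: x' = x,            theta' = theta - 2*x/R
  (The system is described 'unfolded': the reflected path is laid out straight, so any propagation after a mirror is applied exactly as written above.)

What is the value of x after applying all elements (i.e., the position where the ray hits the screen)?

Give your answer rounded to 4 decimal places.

Answer: 20.2279

Derivation:
Initial: x=10.0000 theta=0.1000
After 1 (propagate distance d=12): x=11.2000 theta=0.1000
After 2 (thin lens f=-22): x=11.2000 theta=67/110 (≈0.6091)
After 3 (propagate distance d=5): x=1567/110 (≈14.2455) theta=67/110 (≈0.6091)
After 4 (thin lens f=31): x=1567/110 (≈14.2455) theta=51/341 (≈0.1496)
After 5 (propagate distance d=40 (to screen)): x=68977/3410 (≈20.2279) theta=51/341 (≈0.1496)
Rounded to 4 decimal places: x = 20.2279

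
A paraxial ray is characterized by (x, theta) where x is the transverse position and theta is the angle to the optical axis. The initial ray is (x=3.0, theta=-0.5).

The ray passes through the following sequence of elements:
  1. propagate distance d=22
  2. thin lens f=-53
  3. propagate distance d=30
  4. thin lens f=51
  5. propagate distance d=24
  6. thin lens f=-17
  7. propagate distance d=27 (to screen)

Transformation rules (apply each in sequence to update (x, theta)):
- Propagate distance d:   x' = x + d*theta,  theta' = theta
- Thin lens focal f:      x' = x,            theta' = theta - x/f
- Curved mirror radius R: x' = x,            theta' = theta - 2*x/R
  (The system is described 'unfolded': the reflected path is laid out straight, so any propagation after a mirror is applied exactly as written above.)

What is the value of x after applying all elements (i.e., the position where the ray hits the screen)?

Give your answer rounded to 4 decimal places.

Answer: -81.1572

Derivation:
Initial: x=3.0000 theta=-0.5000
After 1 (propagate distance d=22): x=-8.0000 theta=-0.5000
After 2 (thin lens f=-53): x=-8.0000 theta=-69/106 (≈-0.6509)
After 3 (propagate distance d=30): x=-1459/53 (≈-27.5283) theta=-69/106 (≈-0.6509)
After 4 (thin lens f=51): x=-1459/53 (≈-27.5283) theta=-601/5406 (≈-0.1112)
After 5 (propagate distance d=24): x=-27207/901 (≈-30.1964) theta=-601/5406 (≈-0.1112)
After 6 (thin lens f=-17): x=-27207/901 (≈-30.1964) theta=-173459/91902 (≈-1.8874)
After 7 (propagate distance d=27 (to screen)): x=-2486169/30634 (≈-81.1572) theta=-173459/91902 (≈-1.8874)
Rounded to 4 decimal places: x = -81.1572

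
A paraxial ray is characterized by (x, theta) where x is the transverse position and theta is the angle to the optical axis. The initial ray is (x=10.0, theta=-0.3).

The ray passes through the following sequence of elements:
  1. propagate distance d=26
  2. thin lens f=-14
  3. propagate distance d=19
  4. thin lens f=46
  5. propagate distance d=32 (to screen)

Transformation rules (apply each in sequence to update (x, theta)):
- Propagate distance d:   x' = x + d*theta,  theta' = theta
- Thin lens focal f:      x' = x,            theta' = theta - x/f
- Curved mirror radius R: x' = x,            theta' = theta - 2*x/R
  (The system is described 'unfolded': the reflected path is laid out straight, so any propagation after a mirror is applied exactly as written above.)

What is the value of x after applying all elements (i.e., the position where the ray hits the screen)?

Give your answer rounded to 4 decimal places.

Answer: -4.7280

Derivation:
Initial: x=10.0000 theta=-0.3000
After 1 (propagate distance d=26): x=2.2000 theta=-0.3000
After 2 (thin lens f=-14): x=2.2000 theta=-1/7 (≈-0.1429)
After 3 (propagate distance d=19): x=-18/35 (≈-0.5143) theta=-1/7 (≈-0.1429)
After 4 (thin lens f=46): x=-18/35 (≈-0.5143) theta=-106/805 (≈-0.1317)
After 5 (propagate distance d=32 (to screen)): x=-3806/805 (≈-4.7280) theta=-106/805 (≈-0.1317)
Rounded to 4 decimal places: x = -4.7280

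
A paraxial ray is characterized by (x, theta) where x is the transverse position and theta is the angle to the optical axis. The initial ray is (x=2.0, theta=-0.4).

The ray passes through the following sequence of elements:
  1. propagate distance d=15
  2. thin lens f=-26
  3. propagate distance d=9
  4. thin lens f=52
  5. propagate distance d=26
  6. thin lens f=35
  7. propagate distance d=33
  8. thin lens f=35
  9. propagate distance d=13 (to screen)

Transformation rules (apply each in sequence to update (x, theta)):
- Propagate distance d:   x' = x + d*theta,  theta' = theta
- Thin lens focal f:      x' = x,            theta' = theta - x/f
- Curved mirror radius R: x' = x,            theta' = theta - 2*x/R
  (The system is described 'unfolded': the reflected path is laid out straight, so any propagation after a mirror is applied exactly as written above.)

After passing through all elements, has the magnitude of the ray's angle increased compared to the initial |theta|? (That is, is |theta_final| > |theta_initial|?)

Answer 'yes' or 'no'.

Answer: yes

Derivation:
Initial: x=2.0000 theta=-0.4000
After 1 (propagate distance d=15): x=-4.0000 theta=-0.4000
After 2 (thin lens f=-26): x=-4.0000 theta=-36/65 (≈-0.5538)
After 3 (propagate distance d=9): x=-584/65 (≈-8.9846) theta=-36/65 (≈-0.5538)
After 4 (thin lens f=52): x=-584/65 (≈-8.9846) theta=-322/845 (≈-0.3811)
After 5 (propagate distance d=26): x=-1228/65 (≈-18.8923) theta=-322/845 (≈-0.3811)
After 6 (thin lens f=35): x=-1228/65 (≈-18.8923) theta=4694/29575 (≈0.1587)
After 7 (propagate distance d=33): x=-403838/29575 (≈-13.6547) theta=4694/29575 (≈0.1587)
After 8 (thin lens f=35): x=-403838/29575 (≈-13.6547) theta=568128/1035125 (≈0.5488)
After 9 (propagate distance d=13 (to screen)): x=-6748666/1035125 (≈-6.5197) theta=568128/1035125 (≈0.5488)
|theta_initial|=0.4000 |theta_final|=568128/1035125 (≈0.5488) -> increased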